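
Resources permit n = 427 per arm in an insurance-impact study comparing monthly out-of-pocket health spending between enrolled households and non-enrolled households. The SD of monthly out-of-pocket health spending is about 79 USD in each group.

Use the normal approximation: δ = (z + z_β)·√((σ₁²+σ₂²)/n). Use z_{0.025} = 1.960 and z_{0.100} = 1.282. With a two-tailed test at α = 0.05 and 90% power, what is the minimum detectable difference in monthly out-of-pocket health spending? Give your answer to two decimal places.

δ = (z_{α/2} + z_β) · √((σ₁²+σ₂²)/n)
  = (1.960 + 1.282) · √(12482/427)
  = 3.242 · √29.2319
  = 3.242 · 5.4066
  = 17.5284

Minimum detectable difference ≈ 17.53 USD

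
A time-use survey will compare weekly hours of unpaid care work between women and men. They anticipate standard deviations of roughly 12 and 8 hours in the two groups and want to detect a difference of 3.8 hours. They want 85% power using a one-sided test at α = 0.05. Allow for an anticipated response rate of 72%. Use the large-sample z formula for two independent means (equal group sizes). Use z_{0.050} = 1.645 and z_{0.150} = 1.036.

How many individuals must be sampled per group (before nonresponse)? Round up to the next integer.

n = (z_α + z_β)² · (σ₁² + σ₂²) / δ²
  = (1.645 + 1.036)² · (12² + 8² = 208) / 3.8²
  = 7.1878 · 208 / 14.44
  = 103.54
Adjust for 72% response: 103.54 / 0.72 = 143.80.
Round up → n = 144 per group.

n = 144 per group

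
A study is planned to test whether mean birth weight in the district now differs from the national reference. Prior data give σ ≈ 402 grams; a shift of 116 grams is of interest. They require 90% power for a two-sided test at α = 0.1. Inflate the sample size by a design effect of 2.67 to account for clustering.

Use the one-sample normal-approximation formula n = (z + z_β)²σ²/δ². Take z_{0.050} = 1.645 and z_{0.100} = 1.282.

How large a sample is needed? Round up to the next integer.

n = (z_{α/2} + z_β)² · σ² / δ²
  = (1.645 + 1.282)² · 402² / 116²
  = 8.5673 · 161604 / 13456
  = 102.89
Design effect: 2.67 × 102.89 = 274.72.
Round up → n = 275.

n = 275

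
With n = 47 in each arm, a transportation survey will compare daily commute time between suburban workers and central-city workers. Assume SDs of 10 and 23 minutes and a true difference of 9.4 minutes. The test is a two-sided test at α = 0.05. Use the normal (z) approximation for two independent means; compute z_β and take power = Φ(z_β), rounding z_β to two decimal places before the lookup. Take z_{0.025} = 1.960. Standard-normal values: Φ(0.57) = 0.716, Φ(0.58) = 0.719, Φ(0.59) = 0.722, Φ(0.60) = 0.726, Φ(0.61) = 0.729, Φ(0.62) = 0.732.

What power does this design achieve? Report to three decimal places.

Power ≈ 0.729

z_β = δ·√(n/(σ₁²+σ₂²)) − z_{α/2}
    = 9.4 · √(47/629) − 1.960
    = 9.4 · 0.27335 − 1.960
    = 2.5695 − 1.960 = 0.6095 → 0.61
Power = Φ(0.61) = 0.729.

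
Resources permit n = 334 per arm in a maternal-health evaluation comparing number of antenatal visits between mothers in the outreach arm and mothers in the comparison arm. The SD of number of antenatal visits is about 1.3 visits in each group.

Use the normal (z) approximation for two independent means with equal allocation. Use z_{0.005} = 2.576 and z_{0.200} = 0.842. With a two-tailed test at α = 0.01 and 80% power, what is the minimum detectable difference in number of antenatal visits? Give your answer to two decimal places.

Minimum detectable difference ≈ 0.34 visits

δ = (z_{α/2} + z_β) · √((σ₁²+σ₂²)/n)
  = (2.576 + 0.842) · √(3.38/334)
  = 3.418 · √0.01012
  = 3.418 · 0.1006
  = 0.3438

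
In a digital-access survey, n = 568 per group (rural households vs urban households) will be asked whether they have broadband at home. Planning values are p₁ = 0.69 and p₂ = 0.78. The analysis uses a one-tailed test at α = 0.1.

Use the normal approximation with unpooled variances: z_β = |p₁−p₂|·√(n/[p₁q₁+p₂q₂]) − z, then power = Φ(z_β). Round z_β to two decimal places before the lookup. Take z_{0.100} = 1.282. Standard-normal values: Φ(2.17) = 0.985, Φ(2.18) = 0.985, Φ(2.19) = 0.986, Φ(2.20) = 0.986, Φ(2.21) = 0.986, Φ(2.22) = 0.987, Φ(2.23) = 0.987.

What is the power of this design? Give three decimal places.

Power ≈ 0.985

z_β = |p₁−p₂|·√(n/[p₁q₁+p₂q₂]) − z_α
    = 0.09 · √(568/0.3855) − 1.282
    = 0.09 · 38.3850 − 1.282
    = 3.4547 − 1.282 = 2.1727 → 2.17
Power = Φ(2.17) = 0.985.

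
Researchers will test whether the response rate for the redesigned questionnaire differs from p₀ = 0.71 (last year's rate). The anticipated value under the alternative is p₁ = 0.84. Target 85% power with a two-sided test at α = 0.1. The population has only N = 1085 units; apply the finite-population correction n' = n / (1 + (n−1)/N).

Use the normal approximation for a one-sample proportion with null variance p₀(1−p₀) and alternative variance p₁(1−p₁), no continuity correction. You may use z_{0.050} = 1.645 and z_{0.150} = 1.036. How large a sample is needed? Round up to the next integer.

n = 71

n = [z_{α/2}·√(p₀q₀) + z_β·√(p₁q₁)]² / (p₁ − p₀)²
  = [1.645·√(0.71·0.29) + 1.036·√(0.84·0.16)]² / (0.13)²
  = [1.645·0.4538 + 1.036·0.3666]² / 0.0169
  = [1.1262]² / 0.0169
  = 75.05
Finite-population correction (N = 1085): 75.05 / (1 + (75.05 − 1)/1085) = 70.26.
Round up → n = 71.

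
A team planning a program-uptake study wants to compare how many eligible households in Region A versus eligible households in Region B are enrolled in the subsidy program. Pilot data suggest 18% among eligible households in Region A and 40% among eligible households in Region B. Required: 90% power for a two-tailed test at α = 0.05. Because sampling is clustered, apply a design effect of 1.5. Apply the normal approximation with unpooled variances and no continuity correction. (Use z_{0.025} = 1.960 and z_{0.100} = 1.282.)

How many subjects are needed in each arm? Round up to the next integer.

n = (z_{α/2} + z_β)² · [p₁(1−p₁) + p₂(1−p₂)] / (p₁ − p₂)²
  = (1.960 + 1.282)² · (0.18·0.82 + 0.40·0.60) / (-0.22)²
  = (3.242)² · (0.1476 + 0.2400) / 0.0484
  = 10.5106 · 0.3876 / 0.0484
  = 84.17
Design effect: 1.5 × 84.17 = 126.26.
Round up → n = 127 per group.

n = 127 per group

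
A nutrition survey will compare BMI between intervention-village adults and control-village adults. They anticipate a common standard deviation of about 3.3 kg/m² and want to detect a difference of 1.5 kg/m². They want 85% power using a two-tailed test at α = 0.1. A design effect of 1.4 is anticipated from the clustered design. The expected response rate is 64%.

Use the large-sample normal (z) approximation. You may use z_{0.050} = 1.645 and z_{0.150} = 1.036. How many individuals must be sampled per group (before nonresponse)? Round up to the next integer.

n = (z_{α/2} + z_β)² · (σ₁² + σ₂²) / δ²
  = (1.645 + 1.036)² · (2·3.3² = 21.78) / 1.5²
  = 7.1878 · 21.78 / 2.25
  = 69.58
Design effect: 1.4 × 69.58 = 97.41.
Adjust for 64% response: 97.41 / 0.64 = 152.20.
Round up → n = 153 per group.

n = 153 per group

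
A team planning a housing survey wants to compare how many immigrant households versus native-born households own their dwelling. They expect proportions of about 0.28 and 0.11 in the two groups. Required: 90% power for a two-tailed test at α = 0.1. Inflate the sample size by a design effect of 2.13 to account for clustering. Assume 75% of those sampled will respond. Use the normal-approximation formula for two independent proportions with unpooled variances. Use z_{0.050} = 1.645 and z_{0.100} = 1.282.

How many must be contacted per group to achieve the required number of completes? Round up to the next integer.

n = 253 per group

n = (z_{α/2} + z_β)² · [p₁(1−p₁) + p₂(1−p₂)] / (p₁ − p₂)²
  = (1.645 + 1.282)² · (0.28·0.72 + 0.11·0.89) / (0.17)²
  = (2.927)² · (0.2016 + 0.0979) / 0.0289
  = 8.5673 · 0.2995 / 0.0289
  = 88.79
Design effect: 2.13 × 88.79 = 189.11.
Adjust for 75% response: 189.11 / 0.75 = 252.15.
Round up → n = 253 per group.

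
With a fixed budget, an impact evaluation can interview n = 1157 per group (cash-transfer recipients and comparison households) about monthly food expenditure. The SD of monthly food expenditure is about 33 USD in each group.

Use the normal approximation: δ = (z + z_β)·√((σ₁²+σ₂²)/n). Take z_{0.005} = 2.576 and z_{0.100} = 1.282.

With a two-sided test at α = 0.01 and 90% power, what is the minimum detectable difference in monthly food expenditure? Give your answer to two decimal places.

Minimum detectable difference ≈ 5.29 USD

δ = (z_{α/2} + z_β) · √((σ₁²+σ₂²)/n)
  = (2.576 + 1.282) · √(2178/1157)
  = 3.858 · √1.8825
  = 3.858 · 1.3720
  = 5.2933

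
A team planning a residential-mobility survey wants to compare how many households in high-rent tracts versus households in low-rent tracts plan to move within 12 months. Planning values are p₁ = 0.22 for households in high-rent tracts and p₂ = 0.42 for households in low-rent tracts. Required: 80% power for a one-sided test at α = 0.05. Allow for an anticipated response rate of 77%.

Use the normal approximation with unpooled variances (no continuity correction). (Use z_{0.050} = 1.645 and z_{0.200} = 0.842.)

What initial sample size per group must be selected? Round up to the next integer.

n = (z_α + z_β)² · [p₁(1−p₁) + p₂(1−p₂)] / (p₁ − p₂)²
  = (1.645 + 0.842)² · (0.22·0.78 + 0.42·0.58) / (-0.20)²
  = (2.487)² · (0.1716 + 0.2436) / 0.0400
  = 6.1852 · 0.4152 / 0.0400
  = 64.20
Adjust for 77% response: 64.20 / 0.77 = 83.38.
Round up → n = 84 per group.

n = 84 per group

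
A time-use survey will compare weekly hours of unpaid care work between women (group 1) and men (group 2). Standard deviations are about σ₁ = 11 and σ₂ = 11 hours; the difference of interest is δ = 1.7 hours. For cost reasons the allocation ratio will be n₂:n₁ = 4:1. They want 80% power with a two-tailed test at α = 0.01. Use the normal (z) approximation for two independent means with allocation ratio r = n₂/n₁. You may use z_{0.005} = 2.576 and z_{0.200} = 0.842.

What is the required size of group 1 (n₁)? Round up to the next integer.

n₁ = 612

n₁ = (z_{α/2} + z_β)² · (σ₁² + σ₂²/r) / δ²
   = (2.576 + 0.842)² · (11² + 11²/4) / 1.7²
   = 11.6827 · (121 + 30.25) / 2.89
   = 11.6827 · 151.25 / 2.89
   = 611.42
Round up → n₁ = 612; n₂ = r·n₁ = 4 × 612 = 2448.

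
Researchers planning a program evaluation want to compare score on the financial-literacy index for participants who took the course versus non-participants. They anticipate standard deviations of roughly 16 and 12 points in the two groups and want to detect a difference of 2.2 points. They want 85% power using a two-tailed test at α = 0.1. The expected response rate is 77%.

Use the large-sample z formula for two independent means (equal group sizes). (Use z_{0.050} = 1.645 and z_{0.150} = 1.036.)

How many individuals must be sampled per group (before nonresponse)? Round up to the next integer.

n = 772 per group

n = (z_{α/2} + z_β)² · (σ₁² + σ₂²) / δ²
  = (1.645 + 1.036)² · (16² + 12² = 400) / 2.2²
  = 7.1878 · 400 / 4.84
  = 594.03
Adjust for 77% response: 594.03 / 0.77 = 771.47.
Round up → n = 772 per group.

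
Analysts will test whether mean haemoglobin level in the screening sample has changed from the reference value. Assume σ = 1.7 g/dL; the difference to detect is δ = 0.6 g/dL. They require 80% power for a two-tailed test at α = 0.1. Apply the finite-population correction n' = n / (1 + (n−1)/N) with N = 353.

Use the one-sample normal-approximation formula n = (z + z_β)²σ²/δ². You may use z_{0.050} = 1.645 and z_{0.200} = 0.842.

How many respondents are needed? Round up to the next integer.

n = (z_{α/2} + z_β)² · σ² / δ²
  = (1.645 + 0.842)² · 1.7² / 0.6²
  = 6.1852 · 2.89 / 0.36
  = 49.65
Finite-population correction (N = 353): 49.65 / (1 + (49.65 − 1)/353) = 43.64.
Round up → n = 44.

n = 44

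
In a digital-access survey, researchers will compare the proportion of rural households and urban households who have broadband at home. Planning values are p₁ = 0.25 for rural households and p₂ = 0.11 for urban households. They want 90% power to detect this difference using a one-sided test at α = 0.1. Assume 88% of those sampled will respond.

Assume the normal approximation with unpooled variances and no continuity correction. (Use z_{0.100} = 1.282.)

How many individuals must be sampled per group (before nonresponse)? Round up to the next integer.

n = (z_α + z_β)² · [p₁(1−p₁) + p₂(1−p₂)] / (p₁ − p₂)²
  = (1.282 + 1.282)² · (0.25·0.75 + 0.11·0.89) / (0.14)²
  = (2.564)² · (0.1875 + 0.0979) / 0.0196
  = 6.5741 · 0.2854 / 0.0196
  = 95.73
Adjust for 88% response: 95.73 / 0.88 = 108.78.
Round up → n = 109 per group.

n = 109 per group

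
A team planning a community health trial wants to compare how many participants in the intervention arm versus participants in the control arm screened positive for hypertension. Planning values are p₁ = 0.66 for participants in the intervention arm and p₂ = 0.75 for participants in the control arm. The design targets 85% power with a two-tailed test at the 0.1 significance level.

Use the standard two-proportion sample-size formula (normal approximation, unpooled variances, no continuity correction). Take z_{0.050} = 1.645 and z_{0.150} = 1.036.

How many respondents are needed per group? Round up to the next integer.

n = (z_{α/2} + z_β)² · [p₁(1−p₁) + p₂(1−p₂)] / (p₁ − p₂)²
  = (1.645 + 1.036)² · (0.66·0.34 + 0.75·0.25) / (-0.09)²
  = (2.681)² · (0.2244 + 0.1875) / 0.0081
  = 7.1878 · 0.4119 / 0.0081
  = 365.51
Round up → n = 366 per group.

n = 366 per group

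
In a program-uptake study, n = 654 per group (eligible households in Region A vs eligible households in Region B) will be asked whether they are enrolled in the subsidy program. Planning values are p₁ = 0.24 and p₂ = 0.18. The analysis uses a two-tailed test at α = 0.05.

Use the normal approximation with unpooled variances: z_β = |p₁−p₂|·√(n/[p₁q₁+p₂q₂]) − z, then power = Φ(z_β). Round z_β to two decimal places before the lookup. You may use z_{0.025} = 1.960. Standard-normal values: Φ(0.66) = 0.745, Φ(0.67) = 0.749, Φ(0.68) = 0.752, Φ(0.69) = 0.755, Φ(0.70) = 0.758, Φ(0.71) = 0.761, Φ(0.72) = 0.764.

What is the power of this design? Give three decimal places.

z_β = |p₁−p₂|·√(n/[p₁q₁+p₂q₂]) − z_{α/2}
    = 0.06 · √(654/0.3300) − 1.960
    = 0.06 · 44.5176 − 1.960
    = 2.6711 − 1.960 = 0.7111 → 0.71
Power = Φ(0.71) = 0.761.

Power ≈ 0.761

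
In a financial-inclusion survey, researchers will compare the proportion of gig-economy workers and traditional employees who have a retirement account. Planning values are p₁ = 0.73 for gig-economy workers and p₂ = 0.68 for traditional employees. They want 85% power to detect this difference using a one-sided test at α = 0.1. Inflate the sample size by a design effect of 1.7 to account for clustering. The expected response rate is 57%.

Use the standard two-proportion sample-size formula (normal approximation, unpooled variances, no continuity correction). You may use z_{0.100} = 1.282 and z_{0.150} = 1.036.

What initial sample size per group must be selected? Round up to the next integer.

n = (z_α + z_β)² · [p₁(1−p₁) + p₂(1−p₂)] / (p₁ − p₂)²
  = (1.282 + 1.036)² · (0.73·0.27 + 0.68·0.32) / (0.05)²
  = (2.318)² · (0.1971 + 0.2176) / 0.0025
  = 5.3731 · 0.4147 / 0.0025
  = 891.29
Design effect: 1.7 × 891.29 = 1515.20.
Adjust for 57% response: 1515.20 / 0.57 = 2658.24.
Round up → n = 2659 per group.

n = 2659 per group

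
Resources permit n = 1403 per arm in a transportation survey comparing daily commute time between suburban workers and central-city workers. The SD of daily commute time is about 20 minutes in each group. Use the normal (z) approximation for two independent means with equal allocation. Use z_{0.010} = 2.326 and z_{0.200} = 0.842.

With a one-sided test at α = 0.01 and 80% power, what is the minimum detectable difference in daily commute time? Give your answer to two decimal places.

δ = (z_α + z_β) · √((σ₁²+σ₂²)/n)
  = (2.326 + 0.842) · √(800/1403)
  = 3.168 · √0.57021
  = 3.168 · 0.7551
  = 2.3922

Minimum detectable difference ≈ 2.39 minutes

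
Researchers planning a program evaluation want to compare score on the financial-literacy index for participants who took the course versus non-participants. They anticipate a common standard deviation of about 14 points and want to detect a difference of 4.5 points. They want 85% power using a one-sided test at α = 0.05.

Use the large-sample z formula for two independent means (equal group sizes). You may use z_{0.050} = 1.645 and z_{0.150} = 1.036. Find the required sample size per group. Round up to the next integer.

n = 140 per group

n = (z_α + z_β)² · (σ₁² + σ₂²) / δ²
  = (1.645 + 1.036)² · (2·14² = 392) / 4.5²
  = 7.1878 · 392 / 20.25
  = 139.14
Round up → n = 140 per group.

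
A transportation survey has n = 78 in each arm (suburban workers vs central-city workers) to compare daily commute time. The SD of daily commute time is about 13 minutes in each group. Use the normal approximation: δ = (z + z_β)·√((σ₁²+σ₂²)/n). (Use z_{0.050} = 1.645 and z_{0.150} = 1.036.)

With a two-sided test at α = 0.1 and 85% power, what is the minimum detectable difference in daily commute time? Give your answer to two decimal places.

Minimum detectable difference ≈ 5.58 minutes

δ = (z_{α/2} + z_β) · √((σ₁²+σ₂²)/n)
  = (1.645 + 1.036) · √(338/78)
  = 2.681 · √4.3333
  = 2.681 · 2.0817
  = 5.5809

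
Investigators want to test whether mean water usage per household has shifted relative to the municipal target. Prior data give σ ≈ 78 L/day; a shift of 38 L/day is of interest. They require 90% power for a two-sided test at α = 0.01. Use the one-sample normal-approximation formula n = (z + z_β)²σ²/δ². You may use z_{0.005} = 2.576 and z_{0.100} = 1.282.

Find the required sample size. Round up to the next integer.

n = 63

n = (z_{α/2} + z_β)² · σ² / δ²
  = (2.576 + 1.282)² · 78² / 38²
  = 14.8842 · 6084 / 1444
  = 62.71
Round up → n = 63.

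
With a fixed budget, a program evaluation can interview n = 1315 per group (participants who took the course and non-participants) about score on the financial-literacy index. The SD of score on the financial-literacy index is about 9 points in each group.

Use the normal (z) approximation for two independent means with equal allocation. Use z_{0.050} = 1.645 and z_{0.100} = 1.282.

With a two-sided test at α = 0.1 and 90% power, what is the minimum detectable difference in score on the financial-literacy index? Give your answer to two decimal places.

δ = (z_{α/2} + z_β) · √((σ₁²+σ₂²)/n)
  = (1.645 + 1.282) · √(162/1315)
  = 2.927 · √0.12319
  = 2.927 · 0.3510
  = 1.0273

Minimum detectable difference ≈ 1.03 points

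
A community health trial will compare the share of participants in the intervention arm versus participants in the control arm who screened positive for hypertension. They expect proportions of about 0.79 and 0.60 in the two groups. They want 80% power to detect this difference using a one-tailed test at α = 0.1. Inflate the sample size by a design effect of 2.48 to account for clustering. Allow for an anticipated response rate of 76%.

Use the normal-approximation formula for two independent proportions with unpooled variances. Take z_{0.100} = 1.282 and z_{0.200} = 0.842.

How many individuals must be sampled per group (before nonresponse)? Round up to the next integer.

n = (z_α + z_β)² · [p₁(1−p₁) + p₂(1−p₂)] / (p₁ − p₂)²
  = (1.282 + 0.842)² · (0.79·0.21 + 0.60·0.40) / (0.19)²
  = (2.124)² · (0.1659 + 0.2400) / 0.0361
  = 4.5114 · 0.4059 / 0.0361
  = 50.72
Design effect: 2.48 × 50.72 = 125.80.
Adjust for 76% response: 125.80 / 0.76 = 165.52.
Round up → n = 166 per group.

n = 166 per group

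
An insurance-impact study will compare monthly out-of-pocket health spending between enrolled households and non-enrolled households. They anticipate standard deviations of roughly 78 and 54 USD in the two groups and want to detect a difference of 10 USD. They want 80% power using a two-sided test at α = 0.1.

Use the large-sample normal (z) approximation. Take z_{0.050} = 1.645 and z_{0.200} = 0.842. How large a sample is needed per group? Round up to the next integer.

n = 557 per group

n = (z_{α/2} + z_β)² · (σ₁² + σ₂²) / δ²
  = (1.645 + 0.842)² · (78² + 54² = 9000) / 10²
  = 6.1852 · 9000 / 100
  = 556.67
Round up → n = 557 per group.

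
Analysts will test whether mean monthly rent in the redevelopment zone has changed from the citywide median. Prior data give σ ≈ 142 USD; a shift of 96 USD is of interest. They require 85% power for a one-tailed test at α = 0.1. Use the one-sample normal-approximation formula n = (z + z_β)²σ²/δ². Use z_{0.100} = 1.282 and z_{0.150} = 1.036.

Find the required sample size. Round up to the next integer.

n = (z_α + z_β)² · σ² / δ²
  = (1.282 + 1.036)² · 142² / 96²
  = 5.3731 · 20164 / 9216
  = 11.76
Round up → n = 12.

n = 12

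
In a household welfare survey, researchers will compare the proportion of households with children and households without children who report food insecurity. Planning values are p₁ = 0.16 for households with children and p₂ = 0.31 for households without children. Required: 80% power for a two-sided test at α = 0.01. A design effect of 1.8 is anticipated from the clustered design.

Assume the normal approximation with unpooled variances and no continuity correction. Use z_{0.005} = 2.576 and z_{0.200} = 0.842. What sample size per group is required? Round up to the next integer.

n = (z_{α/2} + z_β)² · [p₁(1−p₁) + p₂(1−p₂)] / (p₁ − p₂)²
  = (2.576 + 0.842)² · (0.16·0.84 + 0.31·0.69) / (-0.15)²
  = (3.418)² · (0.1344 + 0.2139) / 0.0225
  = 11.6827 · 0.3483 / 0.0225
  = 180.85
Design effect: 1.8 × 180.85 = 325.53.
Round up → n = 326 per group.

n = 326 per group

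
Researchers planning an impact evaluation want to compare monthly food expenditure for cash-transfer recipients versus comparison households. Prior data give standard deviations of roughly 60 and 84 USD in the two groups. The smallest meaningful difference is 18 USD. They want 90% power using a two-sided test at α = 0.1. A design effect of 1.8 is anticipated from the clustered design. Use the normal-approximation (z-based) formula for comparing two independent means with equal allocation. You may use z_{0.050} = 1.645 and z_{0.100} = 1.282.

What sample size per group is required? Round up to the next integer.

n = (z_{α/2} + z_β)² · (σ₁² + σ₂²) / δ²
  = (1.645 + 1.282)² · (60² + 84² = 10656) / 18²
  = 8.5673 · 10656 / 324
  = 281.77
Design effect: 1.8 × 281.77 = 507.19.
Round up → n = 508 per group.

n = 508 per group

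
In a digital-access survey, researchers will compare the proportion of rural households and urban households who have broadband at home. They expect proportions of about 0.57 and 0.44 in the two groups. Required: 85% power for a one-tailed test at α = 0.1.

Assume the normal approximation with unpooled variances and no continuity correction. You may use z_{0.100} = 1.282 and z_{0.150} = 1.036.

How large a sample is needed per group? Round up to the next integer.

n = (z_α + z_β)² · [p₁(1−p₁) + p₂(1−p₂)] / (p₁ − p₂)²
  = (1.282 + 1.036)² · (0.57·0.43 + 0.44·0.56) / (0.13)²
  = (2.318)² · (0.2451 + 0.2464) / 0.0169
  = 5.3731 · 0.4915 / 0.0169
  = 156.27
Round up → n = 157 per group.

n = 157 per group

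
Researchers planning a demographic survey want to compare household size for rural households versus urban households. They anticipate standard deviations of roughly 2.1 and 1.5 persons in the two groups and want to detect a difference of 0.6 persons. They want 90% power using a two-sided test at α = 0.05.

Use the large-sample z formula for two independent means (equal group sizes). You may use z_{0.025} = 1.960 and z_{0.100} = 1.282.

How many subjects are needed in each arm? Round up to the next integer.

n = 195 per group

n = (z_{α/2} + z_β)² · (σ₁² + σ₂²) / δ²
  = (1.960 + 1.282)² · (2.1² + 1.5² = 6.66) / 0.6²
  = 10.5106 · 6.66 / 0.36
  = 194.45
Round up → n = 195 per group.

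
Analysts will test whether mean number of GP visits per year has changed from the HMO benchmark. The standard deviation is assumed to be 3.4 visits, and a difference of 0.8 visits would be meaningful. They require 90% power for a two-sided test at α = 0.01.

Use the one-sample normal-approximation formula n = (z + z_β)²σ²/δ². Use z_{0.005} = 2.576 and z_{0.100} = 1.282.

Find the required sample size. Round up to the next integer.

n = (z_{α/2} + z_β)² · σ² / δ²
  = (2.576 + 1.282)² · 3.4² / 0.8²
  = 14.8842 · 11.56 / 0.64
  = 268.85
Round up → n = 269.

n = 269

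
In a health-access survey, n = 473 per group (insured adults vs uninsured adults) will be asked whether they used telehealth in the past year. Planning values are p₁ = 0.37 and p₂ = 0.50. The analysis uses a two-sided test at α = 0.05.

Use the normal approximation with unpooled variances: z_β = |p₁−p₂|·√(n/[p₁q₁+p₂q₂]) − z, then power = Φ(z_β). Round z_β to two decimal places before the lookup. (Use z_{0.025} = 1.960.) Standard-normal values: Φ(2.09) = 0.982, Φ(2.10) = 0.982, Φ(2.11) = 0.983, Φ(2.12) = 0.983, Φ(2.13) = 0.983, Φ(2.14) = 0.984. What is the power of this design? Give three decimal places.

Power ≈ 0.983

z_β = |p₁−p₂|·√(n/[p₁q₁+p₂q₂]) − z_{α/2}
    = 0.13 · √(473/0.4831) − 1.960
    = 0.13 · 31.2905 − 1.960
    = 4.0678 − 1.960 = 2.1078 → 2.11
Power = Φ(2.11) = 0.983.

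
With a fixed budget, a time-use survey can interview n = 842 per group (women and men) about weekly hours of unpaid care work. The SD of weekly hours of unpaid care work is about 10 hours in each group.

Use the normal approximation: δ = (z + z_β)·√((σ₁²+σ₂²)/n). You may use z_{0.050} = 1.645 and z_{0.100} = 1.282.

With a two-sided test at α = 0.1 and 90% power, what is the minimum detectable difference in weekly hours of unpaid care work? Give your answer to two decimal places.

δ = (z_{α/2} + z_β) · √((σ₁²+σ₂²)/n)
  = (1.645 + 1.282) · √(200/842)
  = 2.927 · √0.23753
  = 2.927 · 0.4874
  = 1.4265

Minimum detectable difference ≈ 1.43 hours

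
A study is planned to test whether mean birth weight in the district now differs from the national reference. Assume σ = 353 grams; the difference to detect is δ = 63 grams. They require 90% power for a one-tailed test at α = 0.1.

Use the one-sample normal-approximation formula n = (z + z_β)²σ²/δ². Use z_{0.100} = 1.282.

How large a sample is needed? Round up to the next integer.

n = 207

n = (z_α + z_β)² · σ² / δ²
  = (1.282 + 1.282)² · 353² / 63²
  = 6.5741 · 124609 / 3969
  = 206.40
Round up → n = 207.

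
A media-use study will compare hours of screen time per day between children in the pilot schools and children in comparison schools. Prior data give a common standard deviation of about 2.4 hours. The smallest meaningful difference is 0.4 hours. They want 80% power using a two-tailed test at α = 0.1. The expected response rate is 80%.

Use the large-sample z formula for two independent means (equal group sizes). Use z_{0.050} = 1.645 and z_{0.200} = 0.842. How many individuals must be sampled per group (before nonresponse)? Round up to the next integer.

n = (z_{α/2} + z_β)² · (σ₁² + σ₂²) / δ²
  = (1.645 + 0.842)² · (2·2.4² = 11.52) / 0.4²
  = 6.1852 · 11.52 / 0.16
  = 445.33
Adjust for 80% response: 445.33 / 0.80 = 556.67.
Round up → n = 557 per group.

n = 557 per group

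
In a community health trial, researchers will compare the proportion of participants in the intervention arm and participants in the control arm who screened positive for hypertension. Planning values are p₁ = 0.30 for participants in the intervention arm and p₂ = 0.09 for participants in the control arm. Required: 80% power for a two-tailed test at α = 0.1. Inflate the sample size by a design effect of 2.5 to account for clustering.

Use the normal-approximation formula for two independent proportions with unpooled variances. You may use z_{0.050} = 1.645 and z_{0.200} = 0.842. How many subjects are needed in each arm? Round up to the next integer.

n = (z_{α/2} + z_β)² · [p₁(1−p₁) + p₂(1−p₂)] / (p₁ − p₂)²
  = (1.645 + 0.842)² · (0.30·0.70 + 0.09·0.91) / (0.21)²
  = (2.487)² · (0.2100 + 0.0819) / 0.0441
  = 6.1852 · 0.2919 / 0.0441
  = 40.94
Design effect: 2.5 × 40.94 = 102.35.
Round up → n = 103 per group.

n = 103 per group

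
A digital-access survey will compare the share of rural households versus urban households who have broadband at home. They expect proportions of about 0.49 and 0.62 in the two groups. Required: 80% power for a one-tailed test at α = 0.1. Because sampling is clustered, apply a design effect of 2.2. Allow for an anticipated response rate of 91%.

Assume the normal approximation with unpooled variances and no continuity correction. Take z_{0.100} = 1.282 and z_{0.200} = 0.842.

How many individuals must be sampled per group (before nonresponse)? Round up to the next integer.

n = (z_α + z_β)² · [p₁(1−p₁) + p₂(1−p₂)] / (p₁ − p₂)²
  = (1.282 + 0.842)² · (0.49·0.51 + 0.62·0.38) / (-0.13)²
  = (2.124)² · (0.2499 + 0.2356) / 0.0169
  = 4.5114 · 0.4855 / 0.0169
  = 129.60
Design effect: 2.2 × 129.60 = 285.12.
Adjust for 91% response: 285.12 / 0.91 = 313.32.
Round up → n = 314 per group.

n = 314 per group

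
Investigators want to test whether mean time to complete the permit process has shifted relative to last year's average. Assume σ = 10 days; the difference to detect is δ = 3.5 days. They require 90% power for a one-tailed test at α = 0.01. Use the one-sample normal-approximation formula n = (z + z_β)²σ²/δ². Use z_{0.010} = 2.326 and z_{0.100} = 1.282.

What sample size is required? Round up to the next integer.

n = 107

n = (z_α + z_β)² · σ² / δ²
  = (2.326 + 1.282)² · 10² / 3.5²
  = 13.0177 · 100 / 12.25
  = 106.27
Round up → n = 107.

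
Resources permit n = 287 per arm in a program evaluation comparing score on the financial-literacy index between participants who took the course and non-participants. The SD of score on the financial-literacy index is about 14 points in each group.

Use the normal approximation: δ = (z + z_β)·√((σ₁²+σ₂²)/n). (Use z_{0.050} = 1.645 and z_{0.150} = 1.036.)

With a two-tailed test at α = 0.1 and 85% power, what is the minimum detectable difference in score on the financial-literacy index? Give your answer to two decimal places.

Minimum detectable difference ≈ 3.13 points

δ = (z_{α/2} + z_β) · √((σ₁²+σ₂²)/n)
  = (1.645 + 1.036) · √(392/287)
  = 2.681 · √1.3659
  = 2.681 · 1.1687
  = 3.1333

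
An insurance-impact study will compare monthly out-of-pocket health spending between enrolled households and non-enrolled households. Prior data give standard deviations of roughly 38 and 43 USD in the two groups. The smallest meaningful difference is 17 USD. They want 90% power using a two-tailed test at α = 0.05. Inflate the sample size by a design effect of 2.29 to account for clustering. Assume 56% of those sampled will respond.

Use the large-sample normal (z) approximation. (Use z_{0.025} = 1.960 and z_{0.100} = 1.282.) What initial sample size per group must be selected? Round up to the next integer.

n = 490 per group

n = (z_{α/2} + z_β)² · (σ₁² + σ₂²) / δ²
  = (1.960 + 1.282)² · (38² + 43² = 3293) / 17²
  = 10.5106 · 3293 / 289
  = 119.76
Design effect: 2.29 × 119.76 = 274.26.
Adjust for 56% response: 274.26 / 0.56 = 489.74.
Round up → n = 490 per group.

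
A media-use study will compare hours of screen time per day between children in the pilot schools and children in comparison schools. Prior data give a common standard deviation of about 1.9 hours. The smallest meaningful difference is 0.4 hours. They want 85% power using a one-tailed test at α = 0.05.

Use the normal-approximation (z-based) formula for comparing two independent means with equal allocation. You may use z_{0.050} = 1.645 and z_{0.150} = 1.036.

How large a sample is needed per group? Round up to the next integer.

n = 325 per group

n = (z_α + z_β)² · (σ₁² + σ₂²) / δ²
  = (1.645 + 1.036)² · (2·1.9² = 7.22) / 0.4²
  = 7.1878 · 7.22 / 0.16
  = 324.35
Round up → n = 325 per group.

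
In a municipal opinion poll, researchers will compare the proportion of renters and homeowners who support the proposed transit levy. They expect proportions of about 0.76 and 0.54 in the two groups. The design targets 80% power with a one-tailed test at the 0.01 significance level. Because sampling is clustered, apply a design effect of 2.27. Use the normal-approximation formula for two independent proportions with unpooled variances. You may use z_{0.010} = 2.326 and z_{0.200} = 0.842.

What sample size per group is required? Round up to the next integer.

n = 203 per group

n = (z_α + z_β)² · [p₁(1−p₁) + p₂(1−p₂)] / (p₁ − p₂)²
  = (2.326 + 0.842)² · (0.76·0.24 + 0.54·0.46) / (0.22)²
  = (3.168)² · (0.1824 + 0.2484) / 0.0484
  = 10.0362 · 0.4308 / 0.0484
  = 89.33
Design effect: 2.27 × 89.33 = 202.78.
Round up → n = 203 per group.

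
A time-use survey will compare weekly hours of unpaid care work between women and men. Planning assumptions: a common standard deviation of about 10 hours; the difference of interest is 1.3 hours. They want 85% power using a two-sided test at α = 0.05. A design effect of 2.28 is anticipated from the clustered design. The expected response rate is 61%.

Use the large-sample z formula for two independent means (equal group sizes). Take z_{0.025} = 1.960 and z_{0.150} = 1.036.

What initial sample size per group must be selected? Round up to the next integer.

n = (z_{α/2} + z_β)² · (σ₁² + σ₂²) / δ²
  = (1.960 + 1.036)² · (2·10² = 200) / 1.3²
  = 8.9760 · 200 / 1.69
  = 1062.25
Design effect: 2.28 × 1062.25 = 2421.93.
Adjust for 61% response: 2421.93 / 0.61 = 3970.38.
Round up → n = 3971 per group.

n = 3971 per group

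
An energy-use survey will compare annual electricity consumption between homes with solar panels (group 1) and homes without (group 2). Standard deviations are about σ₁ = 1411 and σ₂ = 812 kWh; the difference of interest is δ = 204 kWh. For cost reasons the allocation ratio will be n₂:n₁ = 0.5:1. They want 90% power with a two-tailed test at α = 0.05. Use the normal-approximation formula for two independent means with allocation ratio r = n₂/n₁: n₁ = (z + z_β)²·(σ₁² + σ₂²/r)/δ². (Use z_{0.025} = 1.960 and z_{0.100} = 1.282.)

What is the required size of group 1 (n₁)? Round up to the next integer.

n₁ = 836

n₁ = (z_{α/2} + z_β)² · (σ₁² + σ₂²/r) / δ²
   = (1.960 + 1.282)² · (1411² + 812²/0.5) / 204²
   = 10.5106 · (1990921 + 1318688) / 41616
   = 10.5106 · 3309609 / 41616
   = 835.88
Round up → n₁ = 836; n₂ = r·n₁ = 0.5 × 836 = 418.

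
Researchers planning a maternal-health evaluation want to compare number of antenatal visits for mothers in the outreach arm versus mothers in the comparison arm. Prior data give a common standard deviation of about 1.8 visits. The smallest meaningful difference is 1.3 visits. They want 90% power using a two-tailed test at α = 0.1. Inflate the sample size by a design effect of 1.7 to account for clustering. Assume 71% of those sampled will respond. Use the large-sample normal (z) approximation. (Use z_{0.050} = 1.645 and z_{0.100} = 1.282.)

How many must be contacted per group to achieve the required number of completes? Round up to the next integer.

n = (z_{α/2} + z_β)² · (σ₁² + σ₂²) / δ²
  = (1.645 + 1.282)² · (2·1.8² = 6.48) / 1.3²
  = 8.5673 · 6.48 / 1.69
  = 32.85
Design effect: 1.7 × 32.85 = 55.84.
Adjust for 71% response: 55.84 / 0.71 = 78.65.
Round up → n = 79 per group.

n = 79 per group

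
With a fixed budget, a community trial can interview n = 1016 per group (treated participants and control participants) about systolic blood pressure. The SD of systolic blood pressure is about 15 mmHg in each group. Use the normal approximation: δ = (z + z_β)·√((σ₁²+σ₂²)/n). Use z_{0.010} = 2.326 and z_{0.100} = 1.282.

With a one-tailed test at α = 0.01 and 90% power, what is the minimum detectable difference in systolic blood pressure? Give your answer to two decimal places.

δ = (z_α + z_β) · √((σ₁²+σ₂²)/n)
  = (2.326 + 1.282) · √(450/1016)
  = 3.608 · √0.44291
  = 3.608 · 0.6655
  = 2.4012

Minimum detectable difference ≈ 2.40 mmHg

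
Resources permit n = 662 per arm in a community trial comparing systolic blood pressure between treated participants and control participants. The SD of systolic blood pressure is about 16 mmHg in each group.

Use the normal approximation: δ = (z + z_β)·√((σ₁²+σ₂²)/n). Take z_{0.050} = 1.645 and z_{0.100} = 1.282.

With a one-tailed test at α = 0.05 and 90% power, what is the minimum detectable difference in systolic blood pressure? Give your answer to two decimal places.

Minimum detectable difference ≈ 2.57 mmHg

δ = (z_α + z_β) · √((σ₁²+σ₂²)/n)
  = (1.645 + 1.282) · √(512/662)
  = 2.927 · √0.77341
  = 2.927 · 0.8794
  = 2.5741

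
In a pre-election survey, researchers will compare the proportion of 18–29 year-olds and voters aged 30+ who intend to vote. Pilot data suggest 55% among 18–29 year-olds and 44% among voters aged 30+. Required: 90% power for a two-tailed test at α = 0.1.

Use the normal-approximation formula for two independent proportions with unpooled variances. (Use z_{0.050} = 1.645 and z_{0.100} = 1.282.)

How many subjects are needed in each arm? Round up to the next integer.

n = 350 per group

n = (z_{α/2} + z_β)² · [p₁(1−p₁) + p₂(1−p₂)] / (p₁ − p₂)²
  = (1.645 + 1.282)² · (0.55·0.45 + 0.44·0.56) / (0.11)²
  = (2.927)² · (0.2475 + 0.2464) / 0.0121
  = 8.5673 · 0.4939 / 0.0121
  = 349.70
Round up → n = 350 per group.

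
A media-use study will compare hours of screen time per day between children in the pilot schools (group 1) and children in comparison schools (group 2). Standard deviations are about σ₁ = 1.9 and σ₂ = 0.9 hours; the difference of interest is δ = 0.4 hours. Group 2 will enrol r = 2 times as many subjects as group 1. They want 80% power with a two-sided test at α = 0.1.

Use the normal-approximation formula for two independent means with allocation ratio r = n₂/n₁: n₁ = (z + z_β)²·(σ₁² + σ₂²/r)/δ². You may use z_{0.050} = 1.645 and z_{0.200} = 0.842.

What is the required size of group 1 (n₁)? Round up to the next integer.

n₁ = (z_{α/2} + z_β)² · (σ₁² + σ₂²/r) / δ²
   = (1.645 + 0.842)² · (1.9² + 0.9²/2) / 0.4²
   = 6.1852 · (3.61 + 0.405) / 0.16
   = 6.1852 · 4.015 / 0.16
   = 155.21
Round up → n₁ = 156; n₂ = r·n₁ = 2 × 156 = 312.

n₁ = 156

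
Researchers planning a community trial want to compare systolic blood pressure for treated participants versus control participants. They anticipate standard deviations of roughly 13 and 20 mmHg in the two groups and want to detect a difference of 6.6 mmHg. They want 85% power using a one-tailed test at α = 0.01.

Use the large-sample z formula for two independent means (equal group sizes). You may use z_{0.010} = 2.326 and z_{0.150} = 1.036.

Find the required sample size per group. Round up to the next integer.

n = (z_α + z_β)² · (σ₁² + σ₂²) / δ²
  = (2.326 + 1.036)² · (13² + 20² = 569) / 6.6²
  = 11.3030 · 569 / 43.56
  = 147.65
Round up → n = 148 per group.

n = 148 per group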